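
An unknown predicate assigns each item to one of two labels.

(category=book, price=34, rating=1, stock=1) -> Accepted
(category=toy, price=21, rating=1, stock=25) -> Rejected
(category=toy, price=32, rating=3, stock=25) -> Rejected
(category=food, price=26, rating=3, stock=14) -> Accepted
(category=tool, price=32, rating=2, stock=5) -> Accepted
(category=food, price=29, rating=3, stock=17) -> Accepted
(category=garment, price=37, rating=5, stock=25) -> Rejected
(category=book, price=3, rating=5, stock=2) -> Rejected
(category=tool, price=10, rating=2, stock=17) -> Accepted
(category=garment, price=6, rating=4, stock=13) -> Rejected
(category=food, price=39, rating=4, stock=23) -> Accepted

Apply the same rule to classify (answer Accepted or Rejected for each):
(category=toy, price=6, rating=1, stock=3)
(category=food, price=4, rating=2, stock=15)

The common property of the 'Accepted' items is: stock ≤ 23 AND price ≥ 10. No 'Rejected' item has it.
(category=toy, price=6, rating=1, stock=3) → stock = 3, price = 6 → Rejected.
(category=food, price=4, rating=2, stock=15) → stock = 15, price = 4 → Rejected.

Rejected, Rejected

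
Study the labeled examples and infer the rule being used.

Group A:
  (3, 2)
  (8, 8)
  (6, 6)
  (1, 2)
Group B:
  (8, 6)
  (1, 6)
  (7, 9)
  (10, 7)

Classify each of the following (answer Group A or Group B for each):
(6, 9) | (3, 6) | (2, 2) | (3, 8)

The simplest hypothesis consistent with all the labels is: |first − second| ≤ 1.
(6, 9): Group B (|6−9| = 3). (3, 6): Group B (|3−6| = 3). (2, 2): Group A (|2−2| = 0). (3, 8): Group B (|3−8| = 5).

Group B, Group B, Group A, Group B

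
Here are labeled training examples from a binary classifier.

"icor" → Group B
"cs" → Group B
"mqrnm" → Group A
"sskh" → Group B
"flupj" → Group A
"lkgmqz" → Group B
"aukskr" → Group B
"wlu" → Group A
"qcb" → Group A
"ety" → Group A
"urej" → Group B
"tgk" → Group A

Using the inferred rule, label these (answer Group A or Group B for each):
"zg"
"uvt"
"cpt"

Checking candidate rules against both groups, what survives is: odd length.
"zg": length 2 — fails this test, so Group B.
"uvt": length 3 — checks out, so Group A.
"cpt": length 3 — checks out, so Group A.

Group B, Group A, Group A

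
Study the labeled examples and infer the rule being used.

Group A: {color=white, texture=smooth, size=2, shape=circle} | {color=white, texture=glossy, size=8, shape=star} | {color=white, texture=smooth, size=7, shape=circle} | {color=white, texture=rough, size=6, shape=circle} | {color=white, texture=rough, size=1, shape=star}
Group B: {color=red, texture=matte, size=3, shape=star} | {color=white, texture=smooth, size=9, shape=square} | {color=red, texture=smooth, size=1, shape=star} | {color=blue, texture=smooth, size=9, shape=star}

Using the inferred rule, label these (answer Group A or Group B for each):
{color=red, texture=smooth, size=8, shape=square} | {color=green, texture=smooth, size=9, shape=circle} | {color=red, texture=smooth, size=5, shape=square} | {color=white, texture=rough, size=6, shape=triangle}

The distinguishing property — color is white AND size ≤ 8 — holds for all the 'Group A' cases and none of the 'Group B' cases.
{color=red, texture=smooth, size=8, shape=square}: color is red, size = 8 — doesn't match, so Group B.
{color=green, texture=smooth, size=9, shape=circle}: color is green, size = 9 — doesn't match, so Group B.
{color=red, texture=smooth, size=5, shape=square}: color is red, size = 5 — doesn't match, so Group B.
{color=white, texture=rough, size=6, shape=triangle}: color is white, size = 6 — meets the rule, so Group A.

Group B, Group B, Group B, Group A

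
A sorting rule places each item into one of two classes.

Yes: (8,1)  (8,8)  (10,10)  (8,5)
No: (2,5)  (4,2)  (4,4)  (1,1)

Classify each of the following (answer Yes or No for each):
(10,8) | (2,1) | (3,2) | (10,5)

The distinguishing property — sum ≥ 9 — holds for all the 'Yes' cases and none of the 'No' cases.
(10,8) → 10+8 = 18 → Yes. (2,1) → 2+1 = 3 → No. (3,2) → 3+2 = 5 → No. (10,5) → 10+5 = 15 → Yes.

Yes, No, No, Yes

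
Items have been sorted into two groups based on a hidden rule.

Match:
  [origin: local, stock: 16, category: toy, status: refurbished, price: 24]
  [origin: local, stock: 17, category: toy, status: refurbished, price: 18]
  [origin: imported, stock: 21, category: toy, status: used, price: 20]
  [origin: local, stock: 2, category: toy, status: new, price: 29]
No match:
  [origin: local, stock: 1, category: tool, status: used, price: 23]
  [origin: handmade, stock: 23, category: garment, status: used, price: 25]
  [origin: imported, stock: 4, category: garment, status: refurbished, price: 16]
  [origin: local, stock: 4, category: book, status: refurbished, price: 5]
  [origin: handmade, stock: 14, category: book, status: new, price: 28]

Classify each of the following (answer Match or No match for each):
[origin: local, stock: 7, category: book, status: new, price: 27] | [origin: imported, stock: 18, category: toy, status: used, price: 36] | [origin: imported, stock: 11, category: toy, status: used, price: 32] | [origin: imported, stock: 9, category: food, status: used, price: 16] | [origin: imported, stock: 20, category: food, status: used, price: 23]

The classifier is using: category is toy.
[origin: local, stock: 7, category: book, status: new, price: 27]: category is book, lacks this property → No match.
[origin: imported, stock: 18, category: toy, status: used, price: 36]: category is toy, passes → Match.
[origin: imported, stock: 11, category: toy, status: used, price: 32]: category is toy, passes → Match.
[origin: imported, stock: 9, category: food, status: used, price: 16]: category is food, lacks this property → No match.
[origin: imported, stock: 20, category: food, status: used, price: 23]: category is food, lacks this property → No match.

No match, Match, Match, No match, No match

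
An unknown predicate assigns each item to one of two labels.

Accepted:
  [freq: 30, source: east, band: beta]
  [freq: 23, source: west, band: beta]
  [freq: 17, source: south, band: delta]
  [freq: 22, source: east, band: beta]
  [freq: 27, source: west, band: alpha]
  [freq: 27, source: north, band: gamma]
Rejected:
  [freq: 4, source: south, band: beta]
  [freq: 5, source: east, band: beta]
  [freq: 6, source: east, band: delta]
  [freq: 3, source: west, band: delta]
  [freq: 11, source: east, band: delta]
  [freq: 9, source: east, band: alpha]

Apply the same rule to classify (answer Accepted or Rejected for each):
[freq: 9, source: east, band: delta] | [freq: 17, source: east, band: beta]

Rule: freq ≥ 17. This holds for each 'Accepted' example and fails for each 'Rejected' one.
[freq: 9, source: east, band: delta]: Rejected (freq = 9). [freq: 17, source: east, band: beta]: Accepted (freq = 17).

Rejected, Accepted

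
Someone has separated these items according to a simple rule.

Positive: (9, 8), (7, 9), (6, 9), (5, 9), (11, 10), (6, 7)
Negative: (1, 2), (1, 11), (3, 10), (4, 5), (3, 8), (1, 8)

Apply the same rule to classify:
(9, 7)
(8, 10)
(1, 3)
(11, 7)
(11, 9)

All 'Positive' examples share one property — first ≥ 5 — and every 'Negative' example lacks it.

Positive, Positive, Negative, Positive, Positive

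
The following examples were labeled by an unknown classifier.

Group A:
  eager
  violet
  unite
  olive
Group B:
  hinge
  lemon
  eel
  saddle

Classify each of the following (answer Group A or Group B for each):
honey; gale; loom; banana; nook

The pattern is that an item is 'Group A' exactly when: has ≥ 3 vowels.
honey — 2 vowels, hence Group B.
gale — 2 vowels, hence Group B.
loom — 2 vowels, hence Group B.
banana — 3 vowels, hence Group A.
nook — 2 vowels, hence Group B.

Group B, Group B, Group B, Group A, Group B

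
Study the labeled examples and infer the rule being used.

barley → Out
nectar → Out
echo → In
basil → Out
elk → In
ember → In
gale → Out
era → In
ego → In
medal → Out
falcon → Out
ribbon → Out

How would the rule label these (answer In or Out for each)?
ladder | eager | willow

Out, In, Out

The simplest hypothesis consistent with all the labels is: starts with 'e'.
ladder → starts with 'l' → Out. eager → starts with 'e' → In. willow → starts with 'w' → Out.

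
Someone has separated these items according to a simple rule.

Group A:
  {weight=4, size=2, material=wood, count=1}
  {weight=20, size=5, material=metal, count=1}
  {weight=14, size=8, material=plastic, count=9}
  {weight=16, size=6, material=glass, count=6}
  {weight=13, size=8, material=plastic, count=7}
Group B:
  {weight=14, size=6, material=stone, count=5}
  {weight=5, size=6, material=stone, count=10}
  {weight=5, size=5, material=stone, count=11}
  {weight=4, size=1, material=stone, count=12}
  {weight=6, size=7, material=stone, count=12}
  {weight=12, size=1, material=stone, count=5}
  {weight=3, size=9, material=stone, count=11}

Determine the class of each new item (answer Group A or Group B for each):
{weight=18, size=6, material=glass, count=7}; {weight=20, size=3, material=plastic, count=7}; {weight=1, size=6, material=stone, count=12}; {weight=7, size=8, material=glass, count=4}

Group A, Group A, Group B, Group A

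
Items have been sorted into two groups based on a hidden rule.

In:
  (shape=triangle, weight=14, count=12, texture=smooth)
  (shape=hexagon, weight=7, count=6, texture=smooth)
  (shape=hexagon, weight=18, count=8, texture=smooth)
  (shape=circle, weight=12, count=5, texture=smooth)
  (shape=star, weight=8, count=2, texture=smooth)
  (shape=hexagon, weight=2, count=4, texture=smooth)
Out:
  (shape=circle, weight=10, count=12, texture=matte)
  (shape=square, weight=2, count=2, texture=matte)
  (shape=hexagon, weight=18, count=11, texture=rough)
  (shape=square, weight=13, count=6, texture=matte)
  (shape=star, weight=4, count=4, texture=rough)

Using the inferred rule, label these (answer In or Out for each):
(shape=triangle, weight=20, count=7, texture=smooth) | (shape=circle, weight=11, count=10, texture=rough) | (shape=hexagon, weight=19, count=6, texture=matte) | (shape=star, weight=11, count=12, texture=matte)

In, Out, Out, Out

All 'In' examples share one property — texture is smooth — and every 'Out' example lacks it.
(shape=triangle, weight=20, count=7, texture=smooth): In (texture is smooth). (shape=circle, weight=11, count=10, texture=rough): Out (texture is rough). (shape=hexagon, weight=19, count=6, texture=matte): Out (texture is matte). (shape=star, weight=11, count=12, texture=matte): Out (texture is matte).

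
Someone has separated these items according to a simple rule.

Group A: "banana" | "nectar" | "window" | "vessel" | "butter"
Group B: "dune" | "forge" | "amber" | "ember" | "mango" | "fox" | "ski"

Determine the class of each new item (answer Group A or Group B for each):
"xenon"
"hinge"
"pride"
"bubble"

Group B, Group B, Group B, Group A

One predicate separates the groups cleanly: length 6.
"xenon": Group B (length 5).
"hinge": Group B (length 5).
"pride": Group B (length 5).
"bubble": Group A (length 6).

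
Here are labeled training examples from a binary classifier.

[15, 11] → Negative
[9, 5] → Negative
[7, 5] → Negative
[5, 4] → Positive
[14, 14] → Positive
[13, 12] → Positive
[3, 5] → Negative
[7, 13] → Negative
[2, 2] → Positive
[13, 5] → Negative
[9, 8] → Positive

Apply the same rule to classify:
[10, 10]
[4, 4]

Positive, Positive

Rule: second is even. This holds for each 'Positive' example and fails for each 'Negative' one.
[10, 10]: second 10, has this property → Positive.
[4, 4]: second 4, has this property → Positive.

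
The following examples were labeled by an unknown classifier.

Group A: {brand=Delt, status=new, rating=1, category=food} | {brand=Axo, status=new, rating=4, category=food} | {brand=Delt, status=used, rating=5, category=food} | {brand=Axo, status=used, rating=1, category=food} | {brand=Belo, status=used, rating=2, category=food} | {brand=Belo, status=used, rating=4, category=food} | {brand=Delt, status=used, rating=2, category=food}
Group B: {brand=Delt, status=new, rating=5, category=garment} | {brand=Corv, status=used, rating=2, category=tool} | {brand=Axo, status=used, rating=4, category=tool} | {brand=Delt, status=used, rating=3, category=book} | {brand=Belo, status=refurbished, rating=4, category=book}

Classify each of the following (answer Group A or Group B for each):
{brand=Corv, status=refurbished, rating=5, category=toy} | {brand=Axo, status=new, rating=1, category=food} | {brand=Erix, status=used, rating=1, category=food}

Group B, Group A, Group A

Every 'Group A' example satisfies: category is food. None of the 'Group B' examples do.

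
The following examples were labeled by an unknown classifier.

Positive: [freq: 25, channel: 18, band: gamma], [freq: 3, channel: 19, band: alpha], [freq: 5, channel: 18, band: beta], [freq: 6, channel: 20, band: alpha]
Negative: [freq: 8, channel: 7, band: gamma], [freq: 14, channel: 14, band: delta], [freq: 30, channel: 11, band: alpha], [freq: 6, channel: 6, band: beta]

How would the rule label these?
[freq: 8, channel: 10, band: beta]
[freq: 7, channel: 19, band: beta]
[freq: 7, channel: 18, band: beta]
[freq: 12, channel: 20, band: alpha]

One predicate separates the groups cleanly: channel ≥ 18.
[freq: 8, channel: 10, band: beta] → channel = 10 → Negative. [freq: 7, channel: 19, band: beta] → channel = 19 → Positive. [freq: 7, channel: 18, band: beta] → channel = 18 → Positive. [freq: 12, channel: 20, band: alpha] → channel = 20 → Positive.

Negative, Positive, Positive, Positive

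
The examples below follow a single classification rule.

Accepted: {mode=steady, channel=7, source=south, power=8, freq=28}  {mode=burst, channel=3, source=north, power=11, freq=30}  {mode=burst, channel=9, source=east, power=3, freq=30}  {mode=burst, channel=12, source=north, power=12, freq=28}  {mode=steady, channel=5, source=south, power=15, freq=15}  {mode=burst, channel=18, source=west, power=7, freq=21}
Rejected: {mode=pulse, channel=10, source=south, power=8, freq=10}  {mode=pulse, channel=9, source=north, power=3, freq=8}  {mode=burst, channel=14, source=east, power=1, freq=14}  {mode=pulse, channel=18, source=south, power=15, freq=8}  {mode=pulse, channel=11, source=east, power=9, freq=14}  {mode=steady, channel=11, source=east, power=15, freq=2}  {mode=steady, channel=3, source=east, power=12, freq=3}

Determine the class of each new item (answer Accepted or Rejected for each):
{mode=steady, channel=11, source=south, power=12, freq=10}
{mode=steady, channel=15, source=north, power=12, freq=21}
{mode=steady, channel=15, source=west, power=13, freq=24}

The simplest hypothesis consistent with all the labels is: freq ≥ 15.
{mode=steady, channel=11, source=south, power=12, freq=10}: Rejected (freq = 10). {mode=steady, channel=15, source=north, power=12, freq=21}: Accepted (freq = 21). {mode=steady, channel=15, source=west, power=13, freq=24}: Accepted (freq = 24).

Rejected, Accepted, Accepted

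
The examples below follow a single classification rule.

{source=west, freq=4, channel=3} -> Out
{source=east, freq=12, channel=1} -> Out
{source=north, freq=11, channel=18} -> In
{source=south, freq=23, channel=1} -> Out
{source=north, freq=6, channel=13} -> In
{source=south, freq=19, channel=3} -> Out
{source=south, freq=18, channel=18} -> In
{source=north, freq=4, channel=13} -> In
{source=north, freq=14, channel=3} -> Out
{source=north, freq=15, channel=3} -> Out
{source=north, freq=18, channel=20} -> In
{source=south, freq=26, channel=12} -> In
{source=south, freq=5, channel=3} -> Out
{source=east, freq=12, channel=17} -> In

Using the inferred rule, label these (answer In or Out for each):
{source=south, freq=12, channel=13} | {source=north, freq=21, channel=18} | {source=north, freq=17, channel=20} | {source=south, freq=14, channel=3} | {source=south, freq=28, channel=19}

The classifier is using: channel ≥ 12.
{source=south, freq=12, channel=13}: channel = 13 — checks out, so In.
{source=north, freq=21, channel=18}: channel = 18 — checks out, so In.
{source=north, freq=17, channel=20}: channel = 20 — checks out, so In.
{source=south, freq=14, channel=3}: channel = 3 — fails the rule, so Out.
{source=south, freq=28, channel=19}: channel = 19 — checks out, so In.

In, In, In, Out, In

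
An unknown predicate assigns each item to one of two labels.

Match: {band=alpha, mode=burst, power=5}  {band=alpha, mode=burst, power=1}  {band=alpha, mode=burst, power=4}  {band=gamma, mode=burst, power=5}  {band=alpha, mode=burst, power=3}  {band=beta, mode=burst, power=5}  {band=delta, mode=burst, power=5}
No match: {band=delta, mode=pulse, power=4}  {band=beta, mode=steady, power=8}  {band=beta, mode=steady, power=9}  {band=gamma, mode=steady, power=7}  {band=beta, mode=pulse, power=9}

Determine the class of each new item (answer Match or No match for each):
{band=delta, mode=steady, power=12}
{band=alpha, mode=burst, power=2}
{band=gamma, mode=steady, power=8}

No match, Match, No match

'Match' ⟺ mode is burst.
{band=delta, mode=steady, power=12}: mode is steady — does not satisfy this, so No match. {band=alpha, mode=burst, power=2}: mode is burst — matches, so Match. {band=gamma, mode=steady, power=8}: mode is steady — does not satisfy this, so No match.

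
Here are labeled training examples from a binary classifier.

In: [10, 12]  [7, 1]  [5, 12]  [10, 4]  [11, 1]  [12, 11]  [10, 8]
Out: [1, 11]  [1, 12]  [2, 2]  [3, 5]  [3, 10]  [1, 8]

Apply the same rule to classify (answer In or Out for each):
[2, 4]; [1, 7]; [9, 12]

The common property of the 'In' items is: first ≥ 4. No 'Out' item has it.
[2, 4] → first 2 → Out.
[1, 7] → first 1 → Out.
[9, 12] → first 9 → In.

Out, Out, In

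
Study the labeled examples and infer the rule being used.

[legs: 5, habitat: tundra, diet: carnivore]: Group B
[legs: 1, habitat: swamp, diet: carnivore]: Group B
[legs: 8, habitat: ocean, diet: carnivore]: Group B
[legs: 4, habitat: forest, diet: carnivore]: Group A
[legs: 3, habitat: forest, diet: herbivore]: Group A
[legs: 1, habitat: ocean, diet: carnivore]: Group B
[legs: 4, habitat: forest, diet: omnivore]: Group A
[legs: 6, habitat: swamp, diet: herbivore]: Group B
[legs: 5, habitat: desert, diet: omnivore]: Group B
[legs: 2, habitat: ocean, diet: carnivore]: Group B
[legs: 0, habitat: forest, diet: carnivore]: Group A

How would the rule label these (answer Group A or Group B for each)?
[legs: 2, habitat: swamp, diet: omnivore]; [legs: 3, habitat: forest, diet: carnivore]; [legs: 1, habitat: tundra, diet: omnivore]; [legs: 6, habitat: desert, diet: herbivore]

Group B, Group A, Group B, Group B

Every 'Group A' example satisfies: habitat is forest. None of the 'Group B' examples do.
[legs: 2, habitat: swamp, diet: omnivore] — habitat is swamp, hence Group B. [legs: 3, habitat: forest, diet: carnivore] — habitat is forest, hence Group A. [legs: 1, habitat: tundra, diet: omnivore] — habitat is tundra, hence Group B. [legs: 6, habitat: desert, diet: herbivore] — habitat is desert, hence Group B.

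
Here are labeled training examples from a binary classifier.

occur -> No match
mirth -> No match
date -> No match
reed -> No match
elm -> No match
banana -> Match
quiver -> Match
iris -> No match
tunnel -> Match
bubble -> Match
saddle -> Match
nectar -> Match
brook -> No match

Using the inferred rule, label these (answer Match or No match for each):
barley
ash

Match, No match

All 'Match' examples share one property — length 6 — and every 'No match' example lacks it.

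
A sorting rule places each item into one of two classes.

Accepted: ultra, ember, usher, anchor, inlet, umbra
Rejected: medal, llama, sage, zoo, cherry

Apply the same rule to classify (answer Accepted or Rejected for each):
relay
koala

A rule that fits every label: starts with a vowel — true of each 'Accepted' example, false of each 'Rejected' one.
relay: starts with 'r' — does not fit, so Rejected.
koala: starts with 'k' — does not fit, so Rejected.

Rejected, Rejected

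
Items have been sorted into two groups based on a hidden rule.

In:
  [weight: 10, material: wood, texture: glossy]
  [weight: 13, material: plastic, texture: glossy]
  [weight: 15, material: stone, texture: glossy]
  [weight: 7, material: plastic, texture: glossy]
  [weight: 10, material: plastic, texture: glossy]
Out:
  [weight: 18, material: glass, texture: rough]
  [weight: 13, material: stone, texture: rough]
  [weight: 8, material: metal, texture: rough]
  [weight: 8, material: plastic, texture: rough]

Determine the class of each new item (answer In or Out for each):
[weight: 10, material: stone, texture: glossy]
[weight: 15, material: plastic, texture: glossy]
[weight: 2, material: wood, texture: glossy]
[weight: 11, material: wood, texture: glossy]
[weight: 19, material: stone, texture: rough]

In, In, In, In, Out

The classifier is using: texture is glossy.
In: [weight: 10, material: stone, texture: glossy], since texture is glossy. In: [weight: 15, material: plastic, texture: glossy], since texture is glossy. In: [weight: 2, material: wood, texture: glossy], since texture is glossy. In: [weight: 11, material: wood, texture: glossy], since texture is glossy. Out: [weight: 19, material: stone, texture: rough], since texture is rough.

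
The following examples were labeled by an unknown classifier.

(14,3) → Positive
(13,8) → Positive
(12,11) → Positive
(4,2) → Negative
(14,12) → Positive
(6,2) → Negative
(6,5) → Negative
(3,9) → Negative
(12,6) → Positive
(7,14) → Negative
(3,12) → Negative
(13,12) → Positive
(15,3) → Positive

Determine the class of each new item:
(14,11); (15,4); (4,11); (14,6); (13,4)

Positive, Positive, Negative, Positive, Positive

All 'Positive' examples share one property — first ≥ 8 — and every 'Negative' example lacks it.
(14,11) — first 14, hence Positive.
(15,4) — first 15, hence Positive.
(4,11) — first 4, hence Negative.
(14,6) — first 14, hence Positive.
(13,4) — first 13, hence Positive.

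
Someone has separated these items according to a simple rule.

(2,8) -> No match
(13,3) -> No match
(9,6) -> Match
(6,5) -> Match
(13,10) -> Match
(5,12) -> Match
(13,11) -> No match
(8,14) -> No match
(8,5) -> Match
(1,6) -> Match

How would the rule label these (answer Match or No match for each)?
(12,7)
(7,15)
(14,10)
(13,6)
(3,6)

Match, No match, No match, Match, Match

Looking at the examples, the only property every 'Match' case has and every 'No match' case lacks is: sum is odd.
(12,7): Match (12+7 = 19).
(7,15): No match (7+15 = 22).
(14,10): No match (14+10 = 24).
(13,6): Match (13+6 = 19).
(3,6): Match (3+6 = 9).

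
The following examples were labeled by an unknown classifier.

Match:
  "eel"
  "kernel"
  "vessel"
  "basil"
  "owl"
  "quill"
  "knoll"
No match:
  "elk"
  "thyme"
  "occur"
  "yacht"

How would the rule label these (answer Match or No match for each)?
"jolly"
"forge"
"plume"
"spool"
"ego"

No match, No match, No match, Match, No match

The simplest hypothesis consistent with all the labels is: ends with 'l'.
"jolly": No match (ends with 'y').
"forge": No match (ends with 'e').
"plume": No match (ends with 'e').
"spool": Match (ends with 'l').
"ego": No match (ends with 'o').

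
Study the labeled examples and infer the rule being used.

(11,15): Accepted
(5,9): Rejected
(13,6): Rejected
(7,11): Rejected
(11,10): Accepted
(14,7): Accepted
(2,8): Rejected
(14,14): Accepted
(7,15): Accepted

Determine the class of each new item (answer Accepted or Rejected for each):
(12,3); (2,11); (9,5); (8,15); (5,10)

Rejected, Rejected, Rejected, Accepted, Rejected

The distinguishing property — sum ≥ 21 — holds for all the 'Accepted' cases and none of the 'Rejected' cases.
(12,3) — 12+3 = 15, hence Rejected. (2,11) — 2+11 = 13, hence Rejected. (9,5) — 9+5 = 14, hence Rejected. (8,15) — 8+15 = 23, hence Accepted. (5,10) — 5+10 = 15, hence Rejected.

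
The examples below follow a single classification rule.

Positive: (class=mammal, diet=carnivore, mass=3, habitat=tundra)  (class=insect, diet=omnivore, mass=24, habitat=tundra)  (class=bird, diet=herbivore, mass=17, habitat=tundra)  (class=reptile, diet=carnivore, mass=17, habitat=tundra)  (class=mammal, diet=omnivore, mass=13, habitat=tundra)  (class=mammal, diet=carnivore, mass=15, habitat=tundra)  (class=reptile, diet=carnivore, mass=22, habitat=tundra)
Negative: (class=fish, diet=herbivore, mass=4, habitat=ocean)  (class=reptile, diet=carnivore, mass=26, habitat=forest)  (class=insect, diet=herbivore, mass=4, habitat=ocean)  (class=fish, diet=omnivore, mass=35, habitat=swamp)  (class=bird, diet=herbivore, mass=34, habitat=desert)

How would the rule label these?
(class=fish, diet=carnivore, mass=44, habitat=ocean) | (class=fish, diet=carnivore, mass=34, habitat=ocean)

Negative, Negative

All 'Positive' examples share one property — habitat is tundra — and every 'Negative' example lacks it.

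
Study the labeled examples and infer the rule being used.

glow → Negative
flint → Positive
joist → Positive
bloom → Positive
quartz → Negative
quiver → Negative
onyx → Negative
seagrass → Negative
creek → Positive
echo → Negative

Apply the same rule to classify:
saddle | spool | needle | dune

Negative, Positive, Negative, Negative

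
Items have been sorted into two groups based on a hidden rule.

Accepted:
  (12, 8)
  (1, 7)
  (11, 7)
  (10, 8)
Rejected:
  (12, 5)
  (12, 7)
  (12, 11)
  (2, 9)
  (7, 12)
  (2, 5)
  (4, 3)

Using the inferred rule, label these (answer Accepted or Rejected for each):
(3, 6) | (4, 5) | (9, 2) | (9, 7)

Rejected, Rejected, Rejected, Accepted

One predicate separates the groups cleanly: sum is even.
(3, 6): 3+6 = 9, fails the rule → Rejected. (4, 5): 4+5 = 9, fails the rule → Rejected. (9, 2): 9+2 = 11, fails the rule → Rejected. (9, 7): 9+7 = 16, satisfies this → Accepted.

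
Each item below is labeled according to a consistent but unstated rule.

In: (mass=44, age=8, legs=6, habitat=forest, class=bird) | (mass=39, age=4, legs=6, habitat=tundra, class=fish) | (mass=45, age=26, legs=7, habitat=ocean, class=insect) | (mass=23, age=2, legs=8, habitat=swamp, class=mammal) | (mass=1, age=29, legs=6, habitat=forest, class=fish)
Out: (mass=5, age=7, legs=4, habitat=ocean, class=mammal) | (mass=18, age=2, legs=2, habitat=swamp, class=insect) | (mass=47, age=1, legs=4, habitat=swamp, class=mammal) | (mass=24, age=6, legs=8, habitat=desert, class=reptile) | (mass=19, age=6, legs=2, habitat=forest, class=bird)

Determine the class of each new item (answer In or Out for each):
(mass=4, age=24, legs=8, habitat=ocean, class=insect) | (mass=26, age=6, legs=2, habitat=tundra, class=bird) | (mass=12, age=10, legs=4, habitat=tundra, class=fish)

In, Out, Out

Every 'In' example satisfies: legs ≥ 6 AND age ≠ 6. None of the 'Out' examples do.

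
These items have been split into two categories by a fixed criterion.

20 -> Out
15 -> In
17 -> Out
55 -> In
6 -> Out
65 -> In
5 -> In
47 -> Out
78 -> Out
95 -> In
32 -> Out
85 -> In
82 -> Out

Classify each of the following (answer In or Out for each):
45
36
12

The pattern is that an item is 'In' exactly when: ends in digit 5.
45 — last digit 5, hence In. 36 — last digit 6, hence Out. 12 — last digit 2, hence Out.

In, Out, Out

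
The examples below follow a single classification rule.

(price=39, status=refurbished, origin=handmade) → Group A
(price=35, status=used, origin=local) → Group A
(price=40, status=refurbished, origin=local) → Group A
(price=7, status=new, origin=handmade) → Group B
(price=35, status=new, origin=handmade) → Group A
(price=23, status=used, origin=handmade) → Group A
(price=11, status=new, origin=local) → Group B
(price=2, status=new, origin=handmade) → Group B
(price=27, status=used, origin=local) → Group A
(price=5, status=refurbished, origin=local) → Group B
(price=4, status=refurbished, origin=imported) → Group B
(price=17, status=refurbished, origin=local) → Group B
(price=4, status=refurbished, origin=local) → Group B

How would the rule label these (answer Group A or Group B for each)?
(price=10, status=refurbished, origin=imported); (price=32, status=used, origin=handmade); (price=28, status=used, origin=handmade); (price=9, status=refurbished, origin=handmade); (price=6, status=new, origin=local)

All 'Group A' examples share one property — price ≥ 23 — and every 'Group B' example lacks it.
(price=10, status=refurbished, origin=imported) → price = 10 → Group B.
(price=32, status=used, origin=handmade) → price = 32 → Group A.
(price=28, status=used, origin=handmade) → price = 28 → Group A.
(price=9, status=refurbished, origin=handmade) → price = 9 → Group B.
(price=6, status=new, origin=local) → price = 6 → Group B.

Group B, Group A, Group A, Group B, Group B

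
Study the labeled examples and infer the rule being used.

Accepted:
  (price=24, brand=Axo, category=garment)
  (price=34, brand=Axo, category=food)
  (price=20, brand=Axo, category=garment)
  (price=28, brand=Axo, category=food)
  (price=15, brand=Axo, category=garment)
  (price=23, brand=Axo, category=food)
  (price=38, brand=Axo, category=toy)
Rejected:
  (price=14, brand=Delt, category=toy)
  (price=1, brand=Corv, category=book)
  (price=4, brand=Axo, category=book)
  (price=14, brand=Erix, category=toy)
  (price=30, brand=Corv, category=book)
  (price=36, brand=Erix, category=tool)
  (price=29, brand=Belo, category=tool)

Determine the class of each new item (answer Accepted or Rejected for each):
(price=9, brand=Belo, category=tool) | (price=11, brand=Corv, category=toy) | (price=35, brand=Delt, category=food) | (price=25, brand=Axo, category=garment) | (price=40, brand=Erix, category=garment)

Every 'Accepted' example satisfies: brand is Axo AND price ≥ 14. None of the 'Rejected' examples do.
(price=9, brand=Belo, category=tool): brand is Belo, price = 9, does not satisfy this → Rejected. (price=11, brand=Corv, category=toy): brand is Corv, price = 11, does not satisfy this → Rejected. (price=35, brand=Delt, category=food): brand is Delt, price = 35, does not satisfy this → Rejected. (price=25, brand=Axo, category=garment): brand is Axo, price = 25, fits → Accepted. (price=40, brand=Erix, category=garment): brand is Erix, price = 40, does not satisfy this → Rejected.

Rejected, Rejected, Rejected, Accepted, Rejected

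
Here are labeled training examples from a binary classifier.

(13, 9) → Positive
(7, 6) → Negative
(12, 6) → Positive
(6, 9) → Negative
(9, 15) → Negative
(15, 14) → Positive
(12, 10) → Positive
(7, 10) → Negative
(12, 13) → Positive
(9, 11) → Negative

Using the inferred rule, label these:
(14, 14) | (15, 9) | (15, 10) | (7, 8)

A rule that fits every label: first ≥ 10 — true of each 'Positive' example, false of each 'Negative' one.
Positive: (14, 14), since first 14. Positive: (15, 9), since first 15. Positive: (15, 10), since first 15. Negative: (7, 8), since first 7.

Positive, Positive, Positive, Negative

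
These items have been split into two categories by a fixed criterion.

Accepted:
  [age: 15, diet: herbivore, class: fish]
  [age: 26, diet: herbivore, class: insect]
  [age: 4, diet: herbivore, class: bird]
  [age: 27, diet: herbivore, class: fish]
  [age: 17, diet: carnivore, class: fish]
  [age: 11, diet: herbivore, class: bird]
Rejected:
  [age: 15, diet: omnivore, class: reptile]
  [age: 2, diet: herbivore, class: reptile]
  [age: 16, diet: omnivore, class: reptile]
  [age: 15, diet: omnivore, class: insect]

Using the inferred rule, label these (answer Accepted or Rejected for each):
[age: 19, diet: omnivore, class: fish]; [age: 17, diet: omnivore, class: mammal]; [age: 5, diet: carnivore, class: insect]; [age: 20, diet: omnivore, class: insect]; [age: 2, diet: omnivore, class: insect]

Rejected, Rejected, Accepted, Rejected, Rejected

Every 'Accepted' example satisfies: diet is not omnivore AND age ≥ 4. None of the 'Rejected' examples do.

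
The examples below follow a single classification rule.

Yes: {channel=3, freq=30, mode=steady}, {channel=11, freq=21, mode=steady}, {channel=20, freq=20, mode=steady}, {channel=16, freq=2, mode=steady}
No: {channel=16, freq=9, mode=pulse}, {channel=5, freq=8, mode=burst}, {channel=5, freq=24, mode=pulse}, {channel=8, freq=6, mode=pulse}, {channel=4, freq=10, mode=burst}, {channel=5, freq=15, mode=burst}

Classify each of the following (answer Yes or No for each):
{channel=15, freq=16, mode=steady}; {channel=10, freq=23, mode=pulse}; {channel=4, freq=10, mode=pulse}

Every 'Yes' example satisfies: mode is steady. None of the 'No' examples do.
{channel=15, freq=16, mode=steady}: Yes (mode is steady).
{channel=10, freq=23, mode=pulse}: No (mode is pulse).
{channel=4, freq=10, mode=pulse}: No (mode is pulse).

Yes, No, No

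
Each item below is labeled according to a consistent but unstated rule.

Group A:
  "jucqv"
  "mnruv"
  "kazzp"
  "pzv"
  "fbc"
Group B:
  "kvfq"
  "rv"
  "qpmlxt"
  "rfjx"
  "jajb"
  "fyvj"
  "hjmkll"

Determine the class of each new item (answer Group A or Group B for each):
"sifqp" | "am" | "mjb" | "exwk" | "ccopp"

Rule: odd length. This holds for each 'Group A' example and fails for each 'Group B' one.
"sifqp" → length 5 → Group A.
"am" → length 2 → Group B.
"mjb" → length 3 → Group A.
"exwk" → length 4 → Group B.
"ccopp" → length 5 → Group A.

Group A, Group B, Group A, Group B, Group A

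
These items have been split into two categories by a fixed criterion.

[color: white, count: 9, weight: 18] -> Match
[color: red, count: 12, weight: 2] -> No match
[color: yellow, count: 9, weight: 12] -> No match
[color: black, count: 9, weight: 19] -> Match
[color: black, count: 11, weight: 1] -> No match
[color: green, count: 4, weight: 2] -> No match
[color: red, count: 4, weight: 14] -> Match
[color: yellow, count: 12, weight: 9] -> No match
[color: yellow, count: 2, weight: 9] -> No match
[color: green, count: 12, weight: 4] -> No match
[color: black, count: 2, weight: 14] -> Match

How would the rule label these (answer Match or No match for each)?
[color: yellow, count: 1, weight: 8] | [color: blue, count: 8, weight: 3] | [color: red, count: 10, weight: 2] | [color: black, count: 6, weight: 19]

No match, No match, No match, Match

The simplest hypothesis consistent with all the labels is: weight ≥ 14.
[color: yellow, count: 1, weight: 8] → weight = 8 → No match. [color: blue, count: 8, weight: 3] → weight = 3 → No match. [color: red, count: 10, weight: 2] → weight = 2 → No match. [color: black, count: 6, weight: 19] → weight = 19 → Match.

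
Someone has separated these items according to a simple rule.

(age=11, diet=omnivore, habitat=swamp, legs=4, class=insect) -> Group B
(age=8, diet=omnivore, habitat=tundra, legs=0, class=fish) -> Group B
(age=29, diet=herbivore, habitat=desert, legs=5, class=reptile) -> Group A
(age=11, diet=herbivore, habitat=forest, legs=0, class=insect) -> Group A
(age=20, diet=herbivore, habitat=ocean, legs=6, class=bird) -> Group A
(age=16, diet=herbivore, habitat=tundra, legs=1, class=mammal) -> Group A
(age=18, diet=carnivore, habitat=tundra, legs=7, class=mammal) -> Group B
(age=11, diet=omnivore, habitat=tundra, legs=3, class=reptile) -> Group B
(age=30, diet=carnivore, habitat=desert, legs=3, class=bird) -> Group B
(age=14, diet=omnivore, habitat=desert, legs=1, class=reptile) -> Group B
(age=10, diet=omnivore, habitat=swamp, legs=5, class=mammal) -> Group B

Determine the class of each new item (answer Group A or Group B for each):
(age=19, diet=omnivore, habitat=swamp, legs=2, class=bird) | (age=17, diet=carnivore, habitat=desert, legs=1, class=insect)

The classifier is using: diet is herbivore.
(age=19, diet=omnivore, habitat=swamp, legs=2, class=bird): Group B (diet is omnivore). (age=17, diet=carnivore, habitat=desert, legs=1, class=insect): Group B (diet is carnivore).

Group B, Group B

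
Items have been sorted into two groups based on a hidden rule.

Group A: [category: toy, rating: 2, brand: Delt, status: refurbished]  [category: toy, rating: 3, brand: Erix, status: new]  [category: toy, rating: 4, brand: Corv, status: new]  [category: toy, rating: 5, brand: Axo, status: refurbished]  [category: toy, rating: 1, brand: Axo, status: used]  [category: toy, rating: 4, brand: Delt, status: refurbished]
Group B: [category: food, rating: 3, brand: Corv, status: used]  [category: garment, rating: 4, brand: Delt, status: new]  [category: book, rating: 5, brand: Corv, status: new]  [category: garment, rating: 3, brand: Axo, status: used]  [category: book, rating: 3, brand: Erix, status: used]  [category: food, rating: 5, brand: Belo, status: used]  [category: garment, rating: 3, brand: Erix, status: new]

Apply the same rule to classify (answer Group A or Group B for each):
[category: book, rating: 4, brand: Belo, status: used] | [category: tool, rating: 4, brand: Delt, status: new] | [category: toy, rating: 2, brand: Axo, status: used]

The rule appears to be: category is toy.

Group B, Group B, Group A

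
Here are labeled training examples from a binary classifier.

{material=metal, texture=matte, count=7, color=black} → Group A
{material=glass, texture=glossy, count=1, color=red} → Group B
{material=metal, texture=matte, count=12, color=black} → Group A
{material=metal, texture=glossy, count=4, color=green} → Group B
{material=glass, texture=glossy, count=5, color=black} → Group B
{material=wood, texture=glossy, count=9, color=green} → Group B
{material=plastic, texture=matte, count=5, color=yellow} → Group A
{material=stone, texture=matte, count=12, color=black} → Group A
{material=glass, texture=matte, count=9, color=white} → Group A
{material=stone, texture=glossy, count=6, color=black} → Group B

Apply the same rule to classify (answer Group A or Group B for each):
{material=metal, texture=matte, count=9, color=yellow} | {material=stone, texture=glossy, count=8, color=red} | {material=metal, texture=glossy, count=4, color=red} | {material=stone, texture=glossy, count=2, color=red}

'Group A' ⟺ texture is matte.
{material=metal, texture=matte, count=9, color=yellow}: texture is matte — meets the rule, so Group A.
{material=stone, texture=glossy, count=8, color=red}: texture is glossy — fails the rule, so Group B.
{material=metal, texture=glossy, count=4, color=red}: texture is glossy — fails the rule, so Group B.
{material=stone, texture=glossy, count=2, color=red}: texture is glossy — fails the rule, so Group B.

Group A, Group B, Group B, Group B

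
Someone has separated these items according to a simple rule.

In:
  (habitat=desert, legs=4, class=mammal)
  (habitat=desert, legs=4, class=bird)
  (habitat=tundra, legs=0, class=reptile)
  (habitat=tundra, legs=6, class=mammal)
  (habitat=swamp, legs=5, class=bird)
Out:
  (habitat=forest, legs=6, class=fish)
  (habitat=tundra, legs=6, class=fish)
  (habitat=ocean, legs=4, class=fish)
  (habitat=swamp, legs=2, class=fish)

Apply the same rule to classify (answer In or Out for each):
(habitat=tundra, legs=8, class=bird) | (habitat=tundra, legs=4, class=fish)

In, Out

The classifier is using: class is not fish.
(habitat=tundra, legs=8, class=bird) → class is bird → In. (habitat=tundra, legs=4, class=fish) → class is fish → Out.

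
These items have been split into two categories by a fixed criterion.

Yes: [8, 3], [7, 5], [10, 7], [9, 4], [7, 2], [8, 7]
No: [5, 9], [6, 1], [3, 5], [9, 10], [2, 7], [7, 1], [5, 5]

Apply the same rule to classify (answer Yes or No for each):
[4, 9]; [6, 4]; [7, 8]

One predicate separates the groups cleanly: first > second AND sum ≥ 9.

No, Yes, No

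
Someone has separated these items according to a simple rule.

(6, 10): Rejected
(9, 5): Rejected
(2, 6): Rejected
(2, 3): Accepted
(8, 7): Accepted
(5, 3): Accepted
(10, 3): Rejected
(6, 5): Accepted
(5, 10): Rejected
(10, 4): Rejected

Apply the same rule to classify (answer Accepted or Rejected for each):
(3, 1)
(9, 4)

Accepted, Rejected

All 'Accepted' examples share one property — |first − second| ≤ 2 — and every 'Rejected' example lacks it.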